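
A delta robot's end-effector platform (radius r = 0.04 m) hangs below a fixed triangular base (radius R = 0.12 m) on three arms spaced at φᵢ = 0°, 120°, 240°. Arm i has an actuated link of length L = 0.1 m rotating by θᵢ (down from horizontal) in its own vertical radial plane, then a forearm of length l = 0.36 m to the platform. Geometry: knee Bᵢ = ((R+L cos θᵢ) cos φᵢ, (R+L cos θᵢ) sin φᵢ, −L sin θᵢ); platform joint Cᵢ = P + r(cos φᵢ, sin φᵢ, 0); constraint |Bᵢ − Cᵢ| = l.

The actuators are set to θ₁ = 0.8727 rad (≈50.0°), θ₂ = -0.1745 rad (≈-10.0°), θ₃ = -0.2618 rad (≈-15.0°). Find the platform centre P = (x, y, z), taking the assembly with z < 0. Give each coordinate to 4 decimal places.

(-0.1379, -0.0082, -0.3000)

O1 = (0.1443·cos0.0°, 0.1443·sin0.0°, -0.0766) = (0.1443, 0.0000, -0.0766)
φ2=120.0°: virtual centre (-0.0892, 0.1546, 0.0174), radius l
arm 3 at φ=240.0°: e+L cos θ3 = 0.1766;  O3 = (-0.0883, -0.1529, 0.0259)
|O₂|²−|O₁|² = 0.0055;  |O₃|²−|O₁|² = 0.0052
[-0.4670 0.3091 0.1879]·P = 0.0055;  [-0.4651 -0.3059 0.2050]·P = 0.0052
det = 0.2866;  x = -0.0114+0.4216z,  y = 0.0005+0.0290z
into |P−O₁|² = l²: 1.1786z² + 0.0220z + -0.0995 = 0;  Δ = 0.4695;  z = -0.3000 or 0.2814 → z<0 root = -0.3000
x = -0.1379, y = -0.0082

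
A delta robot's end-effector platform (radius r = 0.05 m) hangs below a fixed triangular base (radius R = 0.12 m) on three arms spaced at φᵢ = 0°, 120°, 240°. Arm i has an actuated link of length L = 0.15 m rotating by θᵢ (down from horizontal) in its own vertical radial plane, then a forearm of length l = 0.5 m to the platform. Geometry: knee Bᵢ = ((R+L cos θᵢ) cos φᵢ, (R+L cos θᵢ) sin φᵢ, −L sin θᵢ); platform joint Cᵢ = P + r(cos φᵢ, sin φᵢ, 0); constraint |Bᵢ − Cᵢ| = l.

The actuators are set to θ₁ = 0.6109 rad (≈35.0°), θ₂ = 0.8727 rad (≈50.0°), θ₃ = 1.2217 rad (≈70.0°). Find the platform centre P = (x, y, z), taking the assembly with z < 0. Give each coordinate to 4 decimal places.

φ1=0.0°: virtual centre (0.1929, 0.0000, -0.0860), radius l
arm 2 at φ=120.0°: e+L cos θ2 = 0.1664;  S2 = (-0.0832, 0.1441, -0.1149)
S3 = (0.1213·cos240.0°, 0.1213·sin240.0°, -0.1410) = (-0.0607, -0.1051, -0.1410)
|S₂|²−|S₁|² = -0.0037;  |S₃|²−|S₁|² = -0.0100
plane₁₂: -0.5522x+0.2882y+-0.0577z = -0.0037
det = 0.2622;  x = 0.0140+-0.1670z,  y = 0.0139+-0.1196z
sphere 1 gives Az²+Bz+C=0 with A=1.0422, B=0.2285, C=-0.2104;  B²−4AC=0.9293;  roots -0.5721, 0.3529;  negative root z = -0.5721
x = 0.1095, y = 0.0824

(0.1095, 0.0824, -0.5721)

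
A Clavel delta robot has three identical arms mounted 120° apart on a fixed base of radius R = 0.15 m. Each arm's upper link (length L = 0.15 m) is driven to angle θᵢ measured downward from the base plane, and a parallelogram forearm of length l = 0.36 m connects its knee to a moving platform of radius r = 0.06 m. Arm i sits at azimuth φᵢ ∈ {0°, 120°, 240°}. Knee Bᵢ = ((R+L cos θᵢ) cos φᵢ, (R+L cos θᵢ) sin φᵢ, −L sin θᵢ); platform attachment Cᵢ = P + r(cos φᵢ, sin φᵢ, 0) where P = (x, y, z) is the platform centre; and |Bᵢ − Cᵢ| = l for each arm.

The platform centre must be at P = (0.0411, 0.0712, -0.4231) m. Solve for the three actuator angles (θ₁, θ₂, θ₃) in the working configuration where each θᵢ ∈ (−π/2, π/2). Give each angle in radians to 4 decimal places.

arm 1 (φ=0.0°): x'=0.0411, y'=0.0712
  e−x'=0.0489;  (l²−L²−(e−x')²−y'²−z²)/2L = -0.2646
  √(A²+B²)=0.4259;  θ1 = -1.4557+2.2411 ≈ 0.7853
φ2=120.0° → target in arm frame (0.0411, -0.0712)
  e−x'=0.0489;  (l²−L²−(e−x')²−y'²−z²)/2L = -0.2646
  θ2 = atan2(B,A) + arccos(C/0.4259) = 0.7853
φ3=240.0° → target in arm frame (-0.0822, 0.0000)
  A=0.1722, B=-0.4231, C=(l²−L²−A²−y'²−z²)/(2L)=-0.3386
  √(A²+B²)=0.4568;  θ3 = -1.1843+2.4056 ≈ 1.2213

θ₁ = 0.7853, θ₂ = 0.7853, θ₃ = 1.2213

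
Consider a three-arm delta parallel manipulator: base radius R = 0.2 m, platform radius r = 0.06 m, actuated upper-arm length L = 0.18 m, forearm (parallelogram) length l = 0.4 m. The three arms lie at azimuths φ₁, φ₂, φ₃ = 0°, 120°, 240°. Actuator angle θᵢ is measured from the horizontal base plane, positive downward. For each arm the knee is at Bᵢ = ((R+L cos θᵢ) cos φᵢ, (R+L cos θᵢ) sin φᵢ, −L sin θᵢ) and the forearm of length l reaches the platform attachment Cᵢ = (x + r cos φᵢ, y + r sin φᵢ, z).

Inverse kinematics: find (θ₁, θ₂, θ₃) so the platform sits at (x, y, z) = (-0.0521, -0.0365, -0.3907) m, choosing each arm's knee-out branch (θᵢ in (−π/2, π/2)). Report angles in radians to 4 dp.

arm 1 (φ=0.0°): x'=-0.0521, y'=-0.0365
  e−x'=0.1921;  (l²−L²−(e−x')²−y'²−z²)/2L = -0.1758
  √(A²+B²)=0.4354;  θ1 = -1.1138+1.9864 ≈ 0.8726
arm 2 (φ=120.0°): x'=-0.0056, y'=0.0634
  A cos θ + B sin θ = C:  0.1456·cos θ + -0.3907·sin θ = -0.1396
  γ=atan2(-0.3907,0.1456)=-1.2142;  ψ=arccos(-0.3348)=1.9122;  θ2=γ+ψ≈0.6980
φ3=240.0° → target in arm frame (0.0577, -0.0269)
  e−x'=0.0823;  (l²−L²−(e−x')²−y'²−z²)/2L = -0.0904
  √(A²+B²)=0.3993;  θ3 = -1.3631+1.7992 ≈ 0.4361

θ₁ = 0.8726, θ₂ = 0.6980, θ₃ = 0.4361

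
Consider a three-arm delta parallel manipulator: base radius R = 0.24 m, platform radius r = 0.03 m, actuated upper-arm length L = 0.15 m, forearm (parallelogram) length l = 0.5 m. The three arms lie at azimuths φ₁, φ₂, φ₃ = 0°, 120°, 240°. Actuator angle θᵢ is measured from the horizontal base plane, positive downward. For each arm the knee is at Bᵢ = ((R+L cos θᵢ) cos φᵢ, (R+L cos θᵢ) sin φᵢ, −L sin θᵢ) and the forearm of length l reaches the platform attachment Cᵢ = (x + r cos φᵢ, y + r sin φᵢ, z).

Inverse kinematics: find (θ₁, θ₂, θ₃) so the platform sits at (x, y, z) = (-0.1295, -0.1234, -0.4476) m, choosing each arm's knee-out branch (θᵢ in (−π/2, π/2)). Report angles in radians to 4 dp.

arm 1 (φ=0.0°): x'=-0.1295, y'=-0.1234
  A=0.3395, B=-0.4476, C=(l²−L²−A²−y'²−z²)/(2L)=-0.3444
  θ1 = atan2(B,A) + arccos(C/0.5618) = 1.3089
φ2=120.0° → target in arm frame (-0.0421, 0.1739)
  A=0.2521, B=-0.4476, C=(l²−L²−A²−y'²−z²)/(2L)=-0.2221
  √(A²+B²)=0.5137;  θ2 = -1.0578+2.0179 ≈ 0.9601
φ3=240.0° → target in arm frame (0.1716, -0.0505)
  A=0.0384, B=-0.4476, C=(l²−L²−A²−y'²−z²)/(2L)=0.0771
  θ3 = atan2(B,A) + arccos(C/0.4492) = -0.0870

θ₁ = 1.3089, θ₂ = 0.9601, θ₃ = -0.0870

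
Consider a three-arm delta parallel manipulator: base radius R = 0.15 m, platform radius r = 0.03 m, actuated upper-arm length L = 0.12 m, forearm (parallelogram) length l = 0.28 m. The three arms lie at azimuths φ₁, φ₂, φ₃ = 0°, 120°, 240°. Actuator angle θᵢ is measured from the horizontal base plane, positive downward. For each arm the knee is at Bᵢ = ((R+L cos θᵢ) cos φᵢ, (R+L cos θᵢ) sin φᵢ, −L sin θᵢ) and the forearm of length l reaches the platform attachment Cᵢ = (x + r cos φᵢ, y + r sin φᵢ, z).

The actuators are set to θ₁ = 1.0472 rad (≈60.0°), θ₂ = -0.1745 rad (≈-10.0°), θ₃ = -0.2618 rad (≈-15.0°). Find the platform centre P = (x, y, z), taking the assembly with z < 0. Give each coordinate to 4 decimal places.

arm 1 at φ=0.0°: e+L cos θ1 = 0.1800;  centre 1 = (0.1800, 0.0000, -0.1039)
centre 2 = (0.2382·cos120.0°, 0.2382·sin120.0°, 0.0208) = (-0.1191, 0.2063, 0.0208)
φ3=240.0°: virtual centre (-0.1180, -0.2043, 0.0311), radius l
subtract pairs → two planes through P
plane₁₂: -0.5982x+0.4125y+0.2495z = 0.0140
det = 0.4903;  x = -0.0229+0.4351z,  y = 0.0006+0.0261z
sphere 1 gives Az²+Bz+C=0 with A=1.1900, B=0.0313, C=-0.0264;  B²−4AC=0.1267;  roots -0.1627, 0.1364;  negative root z = -0.1627
x = -0.0937, y = -0.0036

(-0.0937, -0.0036, -0.1627)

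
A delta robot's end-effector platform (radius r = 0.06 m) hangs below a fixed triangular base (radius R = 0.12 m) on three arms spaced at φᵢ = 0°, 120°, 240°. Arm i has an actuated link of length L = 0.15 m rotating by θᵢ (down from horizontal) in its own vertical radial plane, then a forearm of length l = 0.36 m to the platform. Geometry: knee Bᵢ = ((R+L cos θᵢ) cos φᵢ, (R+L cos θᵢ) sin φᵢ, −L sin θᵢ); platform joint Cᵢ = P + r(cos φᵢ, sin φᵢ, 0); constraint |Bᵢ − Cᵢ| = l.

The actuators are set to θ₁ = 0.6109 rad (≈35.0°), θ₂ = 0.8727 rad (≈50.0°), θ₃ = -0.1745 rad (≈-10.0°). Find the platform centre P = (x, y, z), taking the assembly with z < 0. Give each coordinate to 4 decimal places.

(-0.0371, -0.1528, -0.3267)

arm 1 at φ=0.0°: e+L cos θ1 = 0.1829;  O1 = (0.1829, 0.0000, -0.0860)
arm 2 at φ=120.0°: e+L cos θ2 = 0.1564;  O2 = (-0.0782, 0.1355, -0.1149)
φ3=240.0°: virtual centre (-0.1039, -0.1799, 0.0260), radius l
|O₂|²−|O₁|² = -0.0032;  |O₃|²−|O₁|² = 0.0030
linear system: -0.5222x+0.2709y = -0.0032−-0.0577z; -0.5735x+-0.3598y = 0.0030−0.2242z
det = 0.3432;  x = 0.0010+0.1164z,  y = -0.0098+0.4375z
into |P−O₁|² = l²: 1.2050z² + 0.1211z + -0.0890 = 0;  Δ = 0.4437;  z = -0.3267 or 0.2261 → z<0 root = -0.3267
x = -0.0371, y = -0.1528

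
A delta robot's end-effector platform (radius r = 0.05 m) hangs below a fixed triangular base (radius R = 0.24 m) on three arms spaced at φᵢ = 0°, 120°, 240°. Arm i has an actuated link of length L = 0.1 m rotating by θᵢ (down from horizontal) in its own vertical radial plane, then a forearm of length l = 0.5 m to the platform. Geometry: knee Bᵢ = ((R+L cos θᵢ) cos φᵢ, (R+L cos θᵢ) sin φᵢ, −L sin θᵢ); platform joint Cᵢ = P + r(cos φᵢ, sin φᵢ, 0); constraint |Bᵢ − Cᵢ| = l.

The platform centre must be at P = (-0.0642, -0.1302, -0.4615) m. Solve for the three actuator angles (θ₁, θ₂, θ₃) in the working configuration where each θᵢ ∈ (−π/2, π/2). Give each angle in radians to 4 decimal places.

arm 1 (φ=0.0°): x'=-0.0642, y'=-0.1302
  e−x'=0.2542;  (l²−L²−(e−x')²−y'²−z²)/2L = -0.2728
  θ1 = atan2(B,A) + arccos(C/0.5269) = 1.0476
rotate P by −φ2: (-0.0807, 0.1207, -0.4615)
  A cos θ + B sin θ = C:  0.2707·cos θ + -0.4615·sin θ = -0.3040
  θ2 = atan2(B,A) + arccos(C/0.5350) = 1.1348
rotate P by −φ3: (0.1449, 0.0095, -0.4615)
  A cos θ + B sin θ = C:  0.0451·cos θ + -0.4615·sin θ = 0.1244
  γ=atan2(-0.4615,0.0451)=-1.4733;  ψ=arccos(0.2684)=1.2991;  θ3=γ+ψ≈-0.1742

θ₁ = 1.0476, θ₂ = 1.1348, θ₃ = -0.1742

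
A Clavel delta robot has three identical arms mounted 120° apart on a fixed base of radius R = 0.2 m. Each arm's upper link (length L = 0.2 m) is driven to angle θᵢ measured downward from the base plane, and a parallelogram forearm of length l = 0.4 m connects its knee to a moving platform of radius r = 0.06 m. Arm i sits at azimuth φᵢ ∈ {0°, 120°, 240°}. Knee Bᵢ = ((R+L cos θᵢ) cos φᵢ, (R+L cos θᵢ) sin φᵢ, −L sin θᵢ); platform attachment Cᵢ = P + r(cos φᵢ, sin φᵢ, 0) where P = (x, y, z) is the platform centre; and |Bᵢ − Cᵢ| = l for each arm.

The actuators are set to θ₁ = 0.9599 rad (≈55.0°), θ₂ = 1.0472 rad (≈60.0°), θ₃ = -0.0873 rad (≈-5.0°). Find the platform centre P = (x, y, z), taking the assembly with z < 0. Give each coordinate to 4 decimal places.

(-0.0697, -0.1510, -0.3426)

φ1=0.0°: virtual centre (0.2547, 0.0000, -0.1638), radius l
arm 2 at φ=120.0°: ρ2 = 0.2400;  O2 = (-0.1200, 0.2078, -0.1732)
arm 3 at φ=240.0°: ρ3 = 0.3392;  O3 = (-0.1696, -0.2938, 0.0174)
subtract pairs → two planes through P
linear system: -0.7494x+0.4157y = -0.0041−-0.0188z; -0.8487x+-0.5876y = 0.0237−0.3625z
det = 0.7931;  x = -0.0093+0.1761z,  y = -0.0268+0.3626z
quadratic in z: (1.1625)z²+(0.2152)z+(-0.0627)=0, √Δ=0.5813 → z ∈ {-0.3426, 0.1575}; z = -0.3426 (taking z<0)
x = -0.0697, y = -0.1510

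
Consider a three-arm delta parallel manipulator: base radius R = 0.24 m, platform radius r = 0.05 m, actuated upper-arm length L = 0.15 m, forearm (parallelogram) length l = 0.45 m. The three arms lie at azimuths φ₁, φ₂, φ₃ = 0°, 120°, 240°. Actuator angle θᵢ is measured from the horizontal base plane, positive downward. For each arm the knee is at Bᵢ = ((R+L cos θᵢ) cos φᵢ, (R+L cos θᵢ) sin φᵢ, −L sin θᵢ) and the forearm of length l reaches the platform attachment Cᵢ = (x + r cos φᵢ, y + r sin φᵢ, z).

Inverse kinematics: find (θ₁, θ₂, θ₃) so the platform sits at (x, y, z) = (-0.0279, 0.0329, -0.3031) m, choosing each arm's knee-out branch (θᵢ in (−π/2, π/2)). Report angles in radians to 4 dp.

φ1=0.0° → target in arm frame (-0.0279, 0.0329)
  A cos θ + B sin θ = C:  0.2179·cos θ + -0.3031·sin θ = 0.1319
  θ1 = atan2(B,A) + arccos(C/0.3733) = 0.2622
arm 2 (φ=120.0°): x'=0.0424, y'=0.0077
  A=0.1476, B=-0.3031, C=(l²−L²−A²−y'²−z²)/(2L)=0.2210
  γ=atan2(-0.3031,0.1476)=-1.1177;  ψ=arccos(0.6555)=0.8559;  θ2=γ+ψ≈-0.2619
arm 3 (φ=240.0°): x'=-0.0145, y'=-0.0406
  A=0.2045, B=-0.3031, C=(l²−L²−A²−y'²−z²)/(2L)=0.1488
  θ3 = atan2(B,A) + arccos(C/0.3657) = 0.1745

θ₁ = 0.2622, θ₂ = -0.2619, θ₃ = 0.1745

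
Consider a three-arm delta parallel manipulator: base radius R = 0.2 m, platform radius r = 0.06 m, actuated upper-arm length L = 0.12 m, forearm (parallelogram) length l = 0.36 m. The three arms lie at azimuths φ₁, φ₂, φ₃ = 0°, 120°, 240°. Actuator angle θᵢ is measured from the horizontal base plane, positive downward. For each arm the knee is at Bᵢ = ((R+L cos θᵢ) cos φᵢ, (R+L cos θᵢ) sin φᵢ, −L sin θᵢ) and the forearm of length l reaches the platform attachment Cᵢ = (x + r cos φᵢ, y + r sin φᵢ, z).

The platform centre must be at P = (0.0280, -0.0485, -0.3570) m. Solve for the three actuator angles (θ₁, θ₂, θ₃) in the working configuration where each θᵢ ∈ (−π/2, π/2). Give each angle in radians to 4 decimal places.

θ₁ = 0.6111, θ₂ = 1.0470, θ₃ = 0.6111

φ1=0.0° → target in arm frame (0.0280, -0.0485)
  A=0.1120, B=-0.3570, C=(l²−L²−A²−y'²−z²)/(2L)=-0.1131
  √(A²+B²)=0.3742;  θ1 = -1.2668+1.8779 ≈ 0.6111
rotate P by −φ2: (-0.0560, 0.0000, -0.3570)
  e−x'=0.1960;  (l²−L²−(e−x')²−y'²−z²)/2L = -0.2111
  θ2 = atan2(B,A) + arccos(C/0.4073) = 1.0470
arm 3 (φ=240.0°): x'=0.0280, y'=0.0485
  A=0.1120, B=-0.3570, C=(l²−L²−A²−y'²−z²)/(2L)=-0.1131
  θ3 = atan2(B,A) + arccos(C/0.3742) = 0.6111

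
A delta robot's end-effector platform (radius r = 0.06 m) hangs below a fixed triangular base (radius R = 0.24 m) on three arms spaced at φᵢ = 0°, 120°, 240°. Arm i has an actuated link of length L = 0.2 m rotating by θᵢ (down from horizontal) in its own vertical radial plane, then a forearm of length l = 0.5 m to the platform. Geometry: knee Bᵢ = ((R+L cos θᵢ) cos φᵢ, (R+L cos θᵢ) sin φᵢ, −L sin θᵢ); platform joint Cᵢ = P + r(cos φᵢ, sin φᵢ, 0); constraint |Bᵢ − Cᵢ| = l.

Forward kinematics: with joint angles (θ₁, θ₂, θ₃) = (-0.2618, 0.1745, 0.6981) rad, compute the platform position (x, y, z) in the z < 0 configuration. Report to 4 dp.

(0.0950, 0.0707, -0.3576)

arm 1 at φ=0.0°: (R−r)+L cos θ1 = 0.3732;  S1 = (0.3732, 0.0000, 0.0518)
φ2=120.0°: virtual centre (-0.1885, 0.3265, -0.0347), radius l
arm 3 at φ=240.0°: (R−r)+L cos θ3 = 0.3332;  S3 = (-0.1666, -0.2886, -0.1286)
eliminate P² terms by subtracting sphere 1 from 2 and 3
linear system: -1.1233x+0.6529y = 0.0014−-0.1730z; -1.0796x+-0.5771y = -0.0144−-0.3606z
det = 1.3532;  x = 0.0064+-0.2478z,  y = 0.0130+-0.1614z
into |P−S₁|² = l²: 1.0874z² + 0.0740z + -0.1126 = 0;  Δ = 0.4952;  z = -0.3576 or 0.2895 → z<0 root = -0.3576
x = 0.0950, y = 0.0707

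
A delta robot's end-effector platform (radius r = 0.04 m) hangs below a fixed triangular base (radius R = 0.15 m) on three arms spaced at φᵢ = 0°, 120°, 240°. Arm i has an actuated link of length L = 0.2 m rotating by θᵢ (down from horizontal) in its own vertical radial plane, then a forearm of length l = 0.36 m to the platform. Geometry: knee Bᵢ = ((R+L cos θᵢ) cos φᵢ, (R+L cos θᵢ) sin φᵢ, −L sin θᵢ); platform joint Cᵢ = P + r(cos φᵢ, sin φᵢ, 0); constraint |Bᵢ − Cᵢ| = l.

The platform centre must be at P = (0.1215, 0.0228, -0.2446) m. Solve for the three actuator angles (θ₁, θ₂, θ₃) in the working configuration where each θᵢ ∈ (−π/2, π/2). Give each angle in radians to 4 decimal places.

θ₁ = -0.3488, θ₂ = 0.6108, θ₃ = 0.7855

φ1=0.0° → target in arm frame (0.1215, 0.0228)
  e−x'=-0.0115;  (l²−L²−(e−x')²−y'²−z²)/2L = 0.0728
  γ=atan2(-0.2446,-0.0115)=-1.6178;  ψ=arccos(0.2973)=1.2689;  θ1=γ+ψ≈-0.3488
arm 2 (φ=120.0°): x'=-0.0410, y'=-0.1166
  A cos θ + B sin θ = C:  0.1510·cos θ + -0.2446·sin θ = -0.0166
  γ=atan2(-0.2446,0.1510)=-1.0177;  ψ=arccos(-0.0577)=1.6285;  θ2=γ+ψ≈0.6108
rotate P by −φ3: (-0.0805, 0.0938, -0.2446)
  e−x'=0.1905;  (l²−L²−(e−x')²−y'²−z²)/2L = -0.0383
  θ3 = atan2(B,A) + arccos(C/0.3100) = 0.7855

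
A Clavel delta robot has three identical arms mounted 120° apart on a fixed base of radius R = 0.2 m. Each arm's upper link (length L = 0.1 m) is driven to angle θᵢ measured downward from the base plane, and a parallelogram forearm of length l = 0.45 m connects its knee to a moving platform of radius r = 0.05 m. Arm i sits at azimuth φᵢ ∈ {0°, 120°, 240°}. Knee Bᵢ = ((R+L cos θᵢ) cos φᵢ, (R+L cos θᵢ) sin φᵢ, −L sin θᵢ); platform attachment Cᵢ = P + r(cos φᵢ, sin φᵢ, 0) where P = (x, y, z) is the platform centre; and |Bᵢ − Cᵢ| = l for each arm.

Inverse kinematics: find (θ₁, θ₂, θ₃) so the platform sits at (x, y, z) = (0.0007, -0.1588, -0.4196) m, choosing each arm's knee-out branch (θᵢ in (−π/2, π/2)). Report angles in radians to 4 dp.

θ₁ = 0.6982, θ₂ = 1.3962, θ₃ = -0.0873

arm 1 (φ=0.0°): x'=0.0007, y'=-0.1588
  e−x'=0.1493;  (l²−L²−(e−x')²−y'²−z²)/2L = -0.1554
  √(A²+B²)=0.4454;  θ1 = -1.2290+1.9271 ≈ 0.6982
arm 2 (φ=120.0°): x'=-0.1379, y'=0.0788
  A cos θ + B sin θ = C:  0.2879·cos θ + -0.4196·sin θ = -0.3632
  γ=atan2(-0.4196,0.2879)=-0.9695;  ψ=arccos(-0.7138)=2.3657;  θ2=γ+ψ≈1.3962
rotate P by −φ3: (0.1372, 0.0800, -0.4196)
  e−x'=0.0128;  (l²−L²−(e−x')²−y'²−z²)/2L = 0.0494
  √(A²+B²)=0.4198;  θ3 = -1.5402+1.4530 ≈ -0.0873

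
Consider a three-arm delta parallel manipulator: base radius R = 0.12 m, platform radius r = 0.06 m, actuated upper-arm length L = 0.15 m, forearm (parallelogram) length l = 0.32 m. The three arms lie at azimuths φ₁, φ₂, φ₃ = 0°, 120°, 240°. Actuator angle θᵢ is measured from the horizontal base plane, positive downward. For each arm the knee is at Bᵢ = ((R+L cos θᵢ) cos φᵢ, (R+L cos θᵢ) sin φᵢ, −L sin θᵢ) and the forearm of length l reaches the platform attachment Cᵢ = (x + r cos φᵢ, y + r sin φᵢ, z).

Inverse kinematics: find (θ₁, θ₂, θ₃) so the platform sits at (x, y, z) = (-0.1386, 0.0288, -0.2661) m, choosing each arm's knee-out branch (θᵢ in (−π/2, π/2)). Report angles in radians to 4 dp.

θ₁ = 0.9595, θ₂ = -0.0877, θ₃ = 0.1743

rotate P by −φ1: (-0.1386, 0.0288, -0.2661)
  e−x'=0.1986;  (l²−L²−(e−x')²−y'²−z²)/2L = -0.1039
  γ=atan2(-0.2661,0.1986)=-0.9296;  ψ=arccos(-0.3130)=1.8892;  θ1=γ+ψ≈0.9595
φ2=120.0° → target in arm frame (0.0942, 0.1056)
  A=-0.0342, B=-0.2661, C=(l²−L²−A²−y'²−z²)/(2L)=-0.0108
  √(A²+B²)=0.2683;  θ2 = -1.6988+1.6111 ≈ -0.0877
φ3=240.0° → target in arm frame (0.0444, -0.1344)
  A cos θ + B sin θ = C:  0.0156·cos θ + -0.2661·sin θ = -0.0308
  √(A²+B²)=0.2666;  θ3 = -1.5121+1.6864 ≈ 0.1743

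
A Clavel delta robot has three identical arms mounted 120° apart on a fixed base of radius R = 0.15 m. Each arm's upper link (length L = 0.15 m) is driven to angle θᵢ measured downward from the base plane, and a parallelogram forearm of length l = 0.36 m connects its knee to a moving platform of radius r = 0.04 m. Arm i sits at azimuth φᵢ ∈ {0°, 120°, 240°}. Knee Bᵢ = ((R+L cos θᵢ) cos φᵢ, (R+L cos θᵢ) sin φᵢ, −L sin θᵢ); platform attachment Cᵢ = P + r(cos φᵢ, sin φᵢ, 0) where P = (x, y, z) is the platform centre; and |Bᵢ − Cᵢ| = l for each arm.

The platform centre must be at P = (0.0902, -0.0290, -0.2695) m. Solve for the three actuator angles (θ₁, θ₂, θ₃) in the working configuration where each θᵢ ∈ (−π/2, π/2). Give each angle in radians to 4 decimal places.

θ₁ = -0.3491, θ₂ = 0.6105, θ₃ = 0.3490

φ1=0.0° → target in arm frame (0.0902, -0.0290)
  e−x'=0.0198;  (l²−L²−(e−x')²−y'²−z²)/2L = 0.1108
  θ1 = atan2(B,A) + arccos(C/0.2702) = -0.3491
rotate P by −φ2: (-0.0702, -0.0636, -0.2695)
  A=0.1802, B=-0.2695, C=(l²−L²−A²−y'²−z²)/(2L)=-0.0068
  θ2 = atan2(B,A) + arccos(C/0.3242) = 0.6105
rotate P by −φ3: (-0.0200, 0.0926, -0.2695)
  A cos θ + B sin θ = C:  0.1300·cos θ + -0.2695·sin θ = 0.0300
  θ3 = atan2(B,A) + arccos(C/0.2992) = 0.3490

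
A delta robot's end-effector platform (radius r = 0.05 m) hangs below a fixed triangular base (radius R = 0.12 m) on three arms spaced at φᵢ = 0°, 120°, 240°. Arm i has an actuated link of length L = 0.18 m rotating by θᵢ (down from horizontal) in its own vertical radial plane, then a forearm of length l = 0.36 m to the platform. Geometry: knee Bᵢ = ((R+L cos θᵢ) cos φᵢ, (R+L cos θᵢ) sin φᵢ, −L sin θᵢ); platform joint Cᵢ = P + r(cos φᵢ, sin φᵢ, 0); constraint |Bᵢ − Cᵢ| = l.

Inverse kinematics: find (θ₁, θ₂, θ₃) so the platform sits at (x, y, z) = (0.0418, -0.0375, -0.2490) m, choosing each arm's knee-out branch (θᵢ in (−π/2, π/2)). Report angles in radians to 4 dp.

φ1=0.0° → target in arm frame (0.0418, -0.0375)
  A=0.0282, B=-0.2490, C=(l²−L²−A²−y'²−z²)/(2L)=0.0917
  √(A²+B²)=0.2506;  θ1 = -1.4580+1.1963 ≈ -0.2617
rotate P by −φ2: (-0.0534, -0.0174, -0.2490)
  A cos θ + B sin θ = C:  0.1234·cos θ + -0.2490·sin θ = 0.0546
  √(A²+B²)=0.2779;  θ2 = -1.1108+1.3729 ≈ 0.2621
rotate P by −φ3: (0.0116, 0.0549, -0.2490)
  A cos θ + B sin θ = C:  0.0584·cos θ + -0.2490·sin θ = 0.0799
  γ=atan2(-0.2490,0.0584)=-1.3403;  ψ=arccos(0.3124)=1.2531;  θ3=γ+ψ≈-0.0873

θ₁ = -0.2617, θ₂ = 0.2621, θ₃ = -0.0873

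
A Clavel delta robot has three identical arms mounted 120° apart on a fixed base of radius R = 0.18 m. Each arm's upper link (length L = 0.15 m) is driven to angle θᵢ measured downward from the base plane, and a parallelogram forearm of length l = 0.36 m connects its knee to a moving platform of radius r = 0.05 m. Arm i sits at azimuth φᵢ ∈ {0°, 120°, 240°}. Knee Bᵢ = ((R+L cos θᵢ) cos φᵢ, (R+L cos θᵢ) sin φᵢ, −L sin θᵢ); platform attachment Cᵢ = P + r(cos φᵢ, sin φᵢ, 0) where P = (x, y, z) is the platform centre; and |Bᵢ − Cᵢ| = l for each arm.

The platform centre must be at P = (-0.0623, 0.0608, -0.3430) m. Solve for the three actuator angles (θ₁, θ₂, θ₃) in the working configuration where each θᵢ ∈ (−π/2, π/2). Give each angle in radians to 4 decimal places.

θ₁ = 0.9602, θ₂ = 0.2617, θ₃ = 0.7854

arm 1 (φ=0.0°): x'=-0.0623, y'=0.0608
  e−x'=0.1923;  (l²−L²−(e−x')²−y'²−z²)/2L = -0.1707
  √(A²+B²)=0.3932;  θ1 = -1.0598+2.0200 ≈ 0.9602
rotate P by −φ2: (0.0838, 0.0236, -0.3430)
  e−x'=0.0462;  (l²−L²−(e−x')²−y'²−z²)/2L = -0.0441
  θ2 = atan2(B,A) + arccos(C/0.3461) = 0.2617
arm 3 (φ=240.0°): x'=-0.0215, y'=-0.0844
  A cos θ + B sin θ = C:  0.1515·cos θ + -0.3430·sin θ = -0.1354
  γ=atan2(-0.3430,0.1515)=-1.1549;  ψ=arccos(-0.3611)=1.9402;  θ3=γ+ψ≈0.7854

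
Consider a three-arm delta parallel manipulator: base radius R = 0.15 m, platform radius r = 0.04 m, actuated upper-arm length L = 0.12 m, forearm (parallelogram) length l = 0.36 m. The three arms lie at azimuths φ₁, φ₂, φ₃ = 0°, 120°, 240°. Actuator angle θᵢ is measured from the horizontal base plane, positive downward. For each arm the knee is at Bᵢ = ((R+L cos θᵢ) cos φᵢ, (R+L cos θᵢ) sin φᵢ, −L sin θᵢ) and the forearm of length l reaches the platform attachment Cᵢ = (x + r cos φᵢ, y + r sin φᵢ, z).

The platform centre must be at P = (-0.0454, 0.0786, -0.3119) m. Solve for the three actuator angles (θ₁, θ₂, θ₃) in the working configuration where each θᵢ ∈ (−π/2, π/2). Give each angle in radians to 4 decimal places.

φ1=0.0° → target in arm frame (-0.0454, 0.0786)
  A cos θ + B sin θ = C:  0.1554·cos θ + -0.3119·sin θ = -0.0517
  γ=atan2(-0.3119,0.1554)=-1.1086;  ψ=arccos(-0.1484)=1.7197;  θ1=γ+ψ≈0.6112
φ2=120.0° → target in arm frame (0.0908, 0.0000)
  A=0.0192, B=-0.3119, C=(l²−L²−A²−y'²−z²)/(2L)=0.0731
  θ2 = atan2(B,A) + arccos(C/0.3125) = -0.1746
arm 3 (φ=240.0°): x'=-0.0454, y'=-0.0786
  A=0.1554, B=-0.3119, C=(l²−L²−A²−y'²−z²)/(2L)=-0.0517
  θ3 = atan2(B,A) + arccos(C/0.3485) = 0.6110

θ₁ = 0.6112, θ₂ = -0.1746, θ₃ = 0.6110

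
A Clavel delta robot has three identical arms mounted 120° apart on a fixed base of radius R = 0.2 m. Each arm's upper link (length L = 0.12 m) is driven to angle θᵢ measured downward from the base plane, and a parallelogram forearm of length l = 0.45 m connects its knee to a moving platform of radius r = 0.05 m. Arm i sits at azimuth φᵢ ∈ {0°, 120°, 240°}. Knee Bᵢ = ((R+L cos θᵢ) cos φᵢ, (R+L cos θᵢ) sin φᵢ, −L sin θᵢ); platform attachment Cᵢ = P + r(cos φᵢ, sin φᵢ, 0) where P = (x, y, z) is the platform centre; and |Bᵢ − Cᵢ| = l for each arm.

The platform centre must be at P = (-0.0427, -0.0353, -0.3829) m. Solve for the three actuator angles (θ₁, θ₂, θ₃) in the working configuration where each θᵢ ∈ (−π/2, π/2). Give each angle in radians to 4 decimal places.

arm 1 (φ=0.0°): x'=-0.0427, y'=-0.0353
  A=0.1927, B=-0.3829, C=(l²−L²−A²−y'²−z²)/(2L)=0.0130
  θ1 = atan2(B,A) + arccos(C/0.4287) = 0.4360
arm 2 (φ=120.0°): x'=-0.0092, y'=0.0546
  A cos θ + B sin θ = C:  0.1592·cos θ + -0.3829·sin θ = 0.0548
  θ2 = atan2(B,A) + arccos(C/0.4147) = 0.2615
rotate P by −φ3: (0.0519, -0.0193, -0.3829)
  A=0.0981, B=-0.3829, C=(l²−L²−A²−y'²−z²)/(2L)=0.1312
  γ=atan2(-0.3829,0.0981)=-1.3200;  ψ=arccos(0.3320)=1.2324;  θ3=γ+ψ≈-0.0877

θ₁ = 0.4360, θ₂ = 0.2615, θ₃ = -0.0877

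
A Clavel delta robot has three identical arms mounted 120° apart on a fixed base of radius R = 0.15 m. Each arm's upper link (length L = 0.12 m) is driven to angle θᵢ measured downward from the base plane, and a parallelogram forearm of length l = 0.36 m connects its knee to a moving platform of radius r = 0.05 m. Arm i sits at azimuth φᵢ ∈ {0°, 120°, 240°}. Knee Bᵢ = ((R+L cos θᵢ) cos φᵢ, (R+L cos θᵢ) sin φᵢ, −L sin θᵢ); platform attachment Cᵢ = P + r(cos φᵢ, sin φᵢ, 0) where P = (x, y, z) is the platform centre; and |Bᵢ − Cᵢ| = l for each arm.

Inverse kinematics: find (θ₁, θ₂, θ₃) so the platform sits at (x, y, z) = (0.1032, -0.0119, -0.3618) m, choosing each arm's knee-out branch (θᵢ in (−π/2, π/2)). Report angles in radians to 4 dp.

θ₁ = 0.1747, θ₂ = 0.9603, θ₃ = 0.8730

rotate P by −φ1: (0.1032, -0.0119, -0.3618)
  e−x'=-0.0032;  (l²−L²−(e−x')²−y'²−z²)/2L = -0.0660
  θ1 = atan2(B,A) + arccos(C/0.3618) = 0.1747
φ2=120.0° → target in arm frame (-0.0619, -0.0834)
  A=0.1619, B=-0.3618, C=(l²−L²−A²−y'²−z²)/(2L)=-0.2036
  γ=atan2(-0.3618,0.1619)=-1.1500;  ψ=arccos(-0.5137)=2.1103;  θ2=γ+ψ≈0.9603
rotate P by −φ3: (-0.0413, 0.0953, -0.3618)
  A=0.1413, B=-0.3618, C=(l²−L²−A²−y'²−z²)/(2L)=-0.1865
  θ3 = atan2(B,A) + arccos(C/0.3884) = 0.8730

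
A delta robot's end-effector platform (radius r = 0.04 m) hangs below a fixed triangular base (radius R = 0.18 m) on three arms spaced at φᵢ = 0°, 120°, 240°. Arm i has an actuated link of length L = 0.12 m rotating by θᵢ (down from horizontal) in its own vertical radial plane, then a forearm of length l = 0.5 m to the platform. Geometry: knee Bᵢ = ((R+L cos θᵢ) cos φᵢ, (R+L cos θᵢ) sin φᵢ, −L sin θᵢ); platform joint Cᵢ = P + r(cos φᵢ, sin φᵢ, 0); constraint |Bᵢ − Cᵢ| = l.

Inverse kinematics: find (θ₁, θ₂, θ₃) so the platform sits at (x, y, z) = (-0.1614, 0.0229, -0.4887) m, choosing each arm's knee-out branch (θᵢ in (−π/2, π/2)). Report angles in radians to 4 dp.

θ₁ = 1.3092, θ₂ = 0.2622, θ₃ = 0.4364

φ1=0.0° → target in arm frame (-0.1614, 0.0229)
  A=0.3014, B=-0.4887, C=(l²−L²−A²−y'²−z²)/(2L)=-0.3941
  γ=atan2(-0.4887,0.3014)=-1.0182;  ψ=arccos(-0.6865)=2.3274;  θ1=γ+ψ≈1.3092
φ2=120.0° → target in arm frame (0.1005, 0.1283)
  A=0.0395, B=-0.4887, C=(l²−L²−A²−y'²−z²)/(2L)=-0.0886
  √(A²+B²)=0.4903;  θ2 = -1.4902+1.7524 ≈ 0.2622
rotate P by −φ3: (0.0609, -0.1512, -0.4887)
  e−x'=0.0791;  (l²−L²−(e−x')²−y'²−z²)/2L = -0.1348
  γ=atan2(-0.4887,0.0791)=-1.4103;  ψ=arccos(-0.2723)=1.8466;  θ3=γ+ψ≈0.4364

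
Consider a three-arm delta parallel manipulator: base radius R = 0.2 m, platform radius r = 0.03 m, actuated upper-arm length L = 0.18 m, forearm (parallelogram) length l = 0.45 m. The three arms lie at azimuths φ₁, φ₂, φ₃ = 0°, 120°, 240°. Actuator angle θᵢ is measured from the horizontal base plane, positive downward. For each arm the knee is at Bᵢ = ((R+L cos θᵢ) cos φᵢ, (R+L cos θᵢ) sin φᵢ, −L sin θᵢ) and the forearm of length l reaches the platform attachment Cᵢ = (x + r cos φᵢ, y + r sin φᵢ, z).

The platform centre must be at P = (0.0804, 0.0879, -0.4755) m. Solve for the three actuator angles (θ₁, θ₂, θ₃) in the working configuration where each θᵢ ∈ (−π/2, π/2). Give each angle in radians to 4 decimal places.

θ₁ = 0.6108, θ₂ = 0.7852, θ₃ = 1.3088

arm 1 (φ=0.0°): x'=0.0804, y'=0.0879
  A cos θ + B sin θ = C:  0.0896·cos θ + -0.4755·sin θ = -0.1993
  γ=atan2(-0.4755,0.0896)=-1.3845;  ψ=arccos(-0.4119)=1.9954;  θ1=γ+ψ≈0.6108
arm 2 (φ=120.0°): x'=0.0359, y'=-0.1136
  e−x'=0.1341;  (l²−L²−(e−x')²−y'²−z²)/2L = -0.2413
  θ2 = atan2(B,A) + arccos(C/0.4940) = 0.7852
arm 3 (φ=240.0°): x'=-0.1163, y'=0.0257
  A cos θ + B sin θ = C:  0.2863·cos θ + -0.4755·sin θ = -0.3851
  θ3 = atan2(B,A) + arccos(C/0.5551) = 1.3088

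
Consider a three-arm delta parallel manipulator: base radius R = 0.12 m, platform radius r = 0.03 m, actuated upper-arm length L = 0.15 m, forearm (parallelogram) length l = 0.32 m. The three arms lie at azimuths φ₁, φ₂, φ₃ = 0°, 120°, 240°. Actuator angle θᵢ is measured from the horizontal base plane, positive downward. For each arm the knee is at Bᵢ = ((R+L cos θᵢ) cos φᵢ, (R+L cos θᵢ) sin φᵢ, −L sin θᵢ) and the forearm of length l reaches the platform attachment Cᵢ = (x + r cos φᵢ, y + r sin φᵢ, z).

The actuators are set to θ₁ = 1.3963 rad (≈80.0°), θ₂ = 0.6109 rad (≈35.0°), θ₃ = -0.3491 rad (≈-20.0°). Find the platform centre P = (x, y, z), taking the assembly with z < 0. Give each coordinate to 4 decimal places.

(-0.1776, -0.0863, -0.2413)

arm 1 at φ=0.0°: ρ1 = 0.1160;  S1 = (0.1160, 0.0000, -0.1477)
φ2=120.0°: virtual centre (-0.1064, 0.1844, -0.0860), radius l
arm 3 at φ=240.0°: ρ3 = 0.2310;  S3 = (-0.1155, -0.2000, 0.0513)
eliminate P² terms by subtracting sphere 1 from 2 and 3
[-0.4450 0.3687 0.1234]·P = 0.0174;  [-0.4630 -0.4000 0.3981]·P = 0.0207
det = 0.3487;  x = -0.0419+0.5624z,  y = -0.0032+0.3441z
quadratic in z: (1.4347)z²+(0.1156)z+(-0.0556)=0, √Δ=0.5767 → z ∈ {-0.2413, 0.1607}; z = -0.2413 (taking z<0)
x = -0.1776, y = -0.0863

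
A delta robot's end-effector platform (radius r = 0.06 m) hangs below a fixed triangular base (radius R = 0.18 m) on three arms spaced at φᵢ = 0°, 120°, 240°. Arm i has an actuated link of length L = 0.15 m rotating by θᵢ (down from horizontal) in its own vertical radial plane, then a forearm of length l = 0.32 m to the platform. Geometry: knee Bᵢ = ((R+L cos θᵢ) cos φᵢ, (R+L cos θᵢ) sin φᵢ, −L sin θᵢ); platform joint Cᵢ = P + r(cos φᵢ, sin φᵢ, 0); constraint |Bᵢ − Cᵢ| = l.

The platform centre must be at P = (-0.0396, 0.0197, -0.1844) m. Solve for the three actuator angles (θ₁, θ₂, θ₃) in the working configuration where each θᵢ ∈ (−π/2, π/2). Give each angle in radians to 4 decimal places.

θ₁ = 0.4360, θ₂ = -0.2613, θ₃ = 0.0877

rotate P by −φ1: (-0.0396, 0.0197, -0.1844)
  e−x'=0.1596;  (l²−L²−(e−x')²−y'²−z²)/2L = 0.0668
  θ1 = atan2(B,A) + arccos(C/0.2439) = 0.4360
φ2=120.0° → target in arm frame (0.0369, 0.0244)
  e−x'=0.0831;  (l²−L²−(e−x')²−y'²−z²)/2L = 0.1280
  θ2 = atan2(B,A) + arccos(C/0.2023) = -0.2613
φ3=240.0° → target in arm frame (0.0027, -0.0441)
  A=0.1173, B=-0.1844, C=(l²−L²−A²−y'²−z²)/(2L)=0.1007
  γ=atan2(-0.1844,0.1173)=-1.0044;  ψ=arccos(0.4606)=1.0921;  θ3=γ+ψ≈0.0877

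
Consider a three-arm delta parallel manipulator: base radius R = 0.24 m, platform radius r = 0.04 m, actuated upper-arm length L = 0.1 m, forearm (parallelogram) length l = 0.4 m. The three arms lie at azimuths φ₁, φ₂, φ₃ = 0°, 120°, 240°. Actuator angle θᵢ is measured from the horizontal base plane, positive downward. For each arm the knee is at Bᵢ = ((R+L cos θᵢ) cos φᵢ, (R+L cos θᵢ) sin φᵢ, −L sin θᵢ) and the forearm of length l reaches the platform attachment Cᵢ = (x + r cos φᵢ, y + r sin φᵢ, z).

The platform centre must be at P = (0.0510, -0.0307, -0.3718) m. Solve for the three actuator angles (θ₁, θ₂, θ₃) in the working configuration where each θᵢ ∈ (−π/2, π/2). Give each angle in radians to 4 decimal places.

φ1=0.0° → target in arm frame (0.0510, -0.0307)
  e−x'=0.1490;  (l²−L²−(e−x')²−y'²−z²)/2L = -0.0569
  γ=atan2(-0.3718,0.1490)=-1.1896;  ψ=arccos(-0.1420)=1.7133;  θ1=γ+ψ≈0.5237
rotate P by −φ2: (-0.0521, -0.0288, -0.3718)
  A cos θ + B sin θ = C:  0.2521·cos θ + -0.3718·sin θ = -0.2631
  γ=atan2(-0.3718,0.2521)=-0.9750;  ψ=arccos(-0.5856)=2.1965;  θ2=γ+ψ≈1.2215
arm 3 (φ=240.0°): x'=0.0011, y'=0.0595
  A cos θ + B sin θ = C:  0.1989·cos θ + -0.3718·sin θ = -0.1567
  θ3 = atan2(B,A) + arccos(C/0.4217) = 0.8721

θ₁ = 0.5237, θ₂ = 1.2215, θ₃ = 0.8721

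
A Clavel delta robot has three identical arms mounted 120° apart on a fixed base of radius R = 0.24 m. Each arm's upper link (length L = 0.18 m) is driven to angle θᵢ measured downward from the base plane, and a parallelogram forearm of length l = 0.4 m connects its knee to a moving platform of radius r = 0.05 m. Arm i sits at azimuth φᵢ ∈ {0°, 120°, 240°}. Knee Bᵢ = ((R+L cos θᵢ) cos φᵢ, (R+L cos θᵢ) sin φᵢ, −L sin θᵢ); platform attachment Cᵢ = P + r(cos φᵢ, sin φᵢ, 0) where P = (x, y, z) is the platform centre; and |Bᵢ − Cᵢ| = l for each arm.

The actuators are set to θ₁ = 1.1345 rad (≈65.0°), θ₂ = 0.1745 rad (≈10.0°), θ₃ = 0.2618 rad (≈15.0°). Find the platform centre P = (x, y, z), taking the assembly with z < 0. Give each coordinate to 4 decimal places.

φ1=0.0°: virtual centre (0.2661, 0.0000, -0.1631), radius l
arm 2 at φ=120.0°: e+L cos θ2 = 0.3673;  O2 = (-0.1836, 0.3181, -0.0313)
arm 3 at φ=240.0°: e+L cos θ3 = 0.3639;  O3 = (-0.1819, -0.3151, -0.0466)
subtract pairs → two planes through P
plane₁₂: -0.8994x+0.6361y+0.2638z = 0.0385
det = 1.1368;  x = -0.0421+0.2767z,  y = 0.0009+-0.0235z
quadratic in z: (1.0771)z²+(0.1557)z+(-0.0384)=0, √Δ=0.4356 → z ∈ {-0.2745, 0.1299}; z = -0.2745 (taking z<0)
x = -0.1181, y = 0.0074

(-0.1181, 0.0074, -0.2745)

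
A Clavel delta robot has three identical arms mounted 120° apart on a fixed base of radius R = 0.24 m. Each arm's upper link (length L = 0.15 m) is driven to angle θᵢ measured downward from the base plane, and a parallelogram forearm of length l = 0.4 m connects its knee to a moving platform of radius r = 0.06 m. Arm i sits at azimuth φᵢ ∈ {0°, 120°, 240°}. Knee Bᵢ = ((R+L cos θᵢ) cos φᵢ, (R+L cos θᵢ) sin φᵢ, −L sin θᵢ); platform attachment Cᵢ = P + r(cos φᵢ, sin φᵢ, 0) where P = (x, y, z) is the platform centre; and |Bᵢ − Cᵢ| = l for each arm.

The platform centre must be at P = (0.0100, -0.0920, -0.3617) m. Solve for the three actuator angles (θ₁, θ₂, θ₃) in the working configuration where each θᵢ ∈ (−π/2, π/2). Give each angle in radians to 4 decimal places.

θ₁ = 0.6982, θ₂ = 1.1344, θ₃ = 0.3490

arm 1 (φ=0.0°): x'=0.0100, y'=-0.0920
  A=0.1700, B=-0.3617, C=(l²−L²−A²−y'²−z²)/(2L)=-0.1023
  √(A²+B²)=0.3997;  θ1 = -1.1314+1.8297 ≈ 0.6982
φ2=120.0° → target in arm frame (-0.0847, 0.0373)
  A cos θ + B sin θ = C:  0.2647·cos θ + -0.3617·sin θ = -0.2159
  θ2 = atan2(B,A) + arccos(C/0.4482) = 1.1344
φ3=240.0° → target in arm frame (0.0747, 0.0547)
  e−x'=0.1053;  (l²−L²−(e−x')²−y'²−z²)/2L = -0.0247
  θ3 = atan2(B,A) + arccos(C/0.3767) = 0.3490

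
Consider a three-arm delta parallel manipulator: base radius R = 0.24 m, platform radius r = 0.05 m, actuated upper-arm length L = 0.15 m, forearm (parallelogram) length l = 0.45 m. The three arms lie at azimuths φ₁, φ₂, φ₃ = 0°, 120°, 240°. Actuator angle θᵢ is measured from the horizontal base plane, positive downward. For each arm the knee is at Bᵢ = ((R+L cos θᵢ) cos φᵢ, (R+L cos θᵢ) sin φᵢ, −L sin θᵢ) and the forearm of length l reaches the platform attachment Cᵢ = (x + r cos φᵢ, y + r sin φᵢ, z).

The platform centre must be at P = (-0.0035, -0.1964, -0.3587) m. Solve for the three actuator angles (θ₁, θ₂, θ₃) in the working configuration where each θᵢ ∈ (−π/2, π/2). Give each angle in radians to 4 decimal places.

rotate P by −φ1: (-0.0035, -0.1964, -0.3587)
  A=0.1935, B=-0.3587, C=(l²−L²−A²−y'²−z²)/(2L)=-0.0823
  √(A²+B²)=0.4076;  θ1 = -1.0761+1.7741 ≈ 0.6980
φ2=120.0° → target in arm frame (-0.1683, 0.1012)
  e−x'=0.3583;  (l²−L²−(e−x')²−y'²−z²)/2L = -0.2911
  √(A²+B²)=0.5070;  θ2 = -0.7859+2.1823 ≈ 1.3964
φ3=240.0° → target in arm frame (0.1718, 0.0952)
  A=0.0182, B=-0.3587, C=(l²−L²−A²−y'²−z²)/(2L)=0.1398
  √(A²+B²)=0.3592;  θ3 = -1.5202+1.1709 ≈ -0.3493

θ₁ = 0.6980, θ₂ = 1.3964, θ₃ = -0.3493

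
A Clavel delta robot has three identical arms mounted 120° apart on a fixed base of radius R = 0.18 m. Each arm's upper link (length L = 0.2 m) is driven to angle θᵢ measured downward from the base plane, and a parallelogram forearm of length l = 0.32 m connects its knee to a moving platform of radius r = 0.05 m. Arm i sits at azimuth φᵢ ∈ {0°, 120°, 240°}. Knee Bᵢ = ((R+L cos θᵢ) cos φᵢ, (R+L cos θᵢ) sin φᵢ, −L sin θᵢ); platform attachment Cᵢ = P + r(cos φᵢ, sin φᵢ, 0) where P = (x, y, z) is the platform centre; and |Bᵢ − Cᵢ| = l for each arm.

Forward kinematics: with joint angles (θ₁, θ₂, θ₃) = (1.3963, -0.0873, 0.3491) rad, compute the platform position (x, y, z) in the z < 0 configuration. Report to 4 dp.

arm 1 at φ=0.0°: e+L cos θ1 = 0.1647;  S1 = (0.1647, 0.0000, -0.1970)
φ2=120.0°: virtual centre (-0.1646, 0.2851, 0.0174), radius l
S3 = (0.3179·cos240.0°, 0.3179·sin240.0°, -0.0684) = (-0.1590, -0.2753, -0.0684)
|S₂|²−|S₁|² = 0.0428;  |S₃|²−|S₁|² = 0.0398
plane₁₂: -0.6587x+0.5703y+0.4288z = 0.0428
Cramer: x(z) = -0.0632+0.5230z;  y(z) = 0.0020-0.1479z
quadratic in z: (1.2954)z²+(0.1549)z+(-0.0116)=0, √Δ=0.2904 → z ∈ {-0.1719, 0.0523}; z = -0.1719 (taking z<0)
x = -0.1531, y = 0.0274

(-0.1531, 0.0274, -0.1719)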